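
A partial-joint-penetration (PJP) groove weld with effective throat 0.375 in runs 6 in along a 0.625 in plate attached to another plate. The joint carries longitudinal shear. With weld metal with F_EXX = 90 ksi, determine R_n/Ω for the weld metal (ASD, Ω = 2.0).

Effective throat (given) t_e = 0.375 in.
A_we = 0.375 × 6 = 2.25 in².
F_nw = 0.6 F_EXX = 54 ksi.
R_n/Ω = (54 × 2.25) / 2.0 = 60.75 kip.

R_n/Ω ≈ 60.8 kip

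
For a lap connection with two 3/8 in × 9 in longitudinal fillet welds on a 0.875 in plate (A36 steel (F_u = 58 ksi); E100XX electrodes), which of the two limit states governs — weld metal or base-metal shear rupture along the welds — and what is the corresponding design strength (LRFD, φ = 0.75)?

E100XX → F_EXX = 100 ksi.
t_e = 0.707 × 0.375 = 0.2651 in; L = 18 in.
Weld metal: φR_n = 0.75 × 0.6 × 100 × 0.2651 × 18 = 214.8 kips.
Base metal (shear rupture): φR_n = 0.75 × 0.6 × 58 × 0.875 × 18 = 411.1 kips.
Governing: weld metal.

φR_n ≈ 215 kips (weld metal governs)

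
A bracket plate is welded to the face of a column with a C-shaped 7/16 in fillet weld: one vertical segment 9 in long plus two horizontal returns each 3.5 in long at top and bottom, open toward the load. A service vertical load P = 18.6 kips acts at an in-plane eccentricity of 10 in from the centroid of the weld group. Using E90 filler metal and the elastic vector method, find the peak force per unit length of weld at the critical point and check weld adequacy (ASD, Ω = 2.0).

E90XX → F_EXX = 90 ksi.
Total weld length L_w = 16 in. Treat welds as unit-width lines.
Centroid: x̄ = 2×3.5×1.75 / 16 = 0.7656 in from the vertical weld.
Polar moment about centroid: J = I_x + I_y = [9³/12 + 2×3.5×4.5²] + [9×0.7656² + 2(3.5³/12 + 3.5×0.9844²)] = 221.7 in³.
Direct shear f_v = P/L_w = 18.6 / 16 = 1.163 kip/in (vertical).
Torsion M = P·e = 18.6 × 10 = 186 kip·in.
Critical point at (x, y) = (2.734, 4.5) from centroid. f_tx = M·y/J = 3.775 kip/in; f_ty = M·x/J = 2.294 kip/in.
Resultant f_max = √[f_tx² + (f_v + f_ty)²] = √[3.775² + (1.163 + 2.294)²] = 5.119 kip/in.
Capacity per unit length: r_n/Ω = (1/2.0) × 0.6 × 90 × (0.707 × 0.4375) = 8.351 kip/in.
5.119 ≤ 8.351 → adequate.

f_max ≈ 5.12 kip/in; adequate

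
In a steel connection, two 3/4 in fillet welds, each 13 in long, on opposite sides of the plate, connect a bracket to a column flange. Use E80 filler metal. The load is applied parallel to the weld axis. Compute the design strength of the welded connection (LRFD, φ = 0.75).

E80XX → F_EXX = 80 ksi.
Effective throat t_e = 0.707 × 0.75 = 0.5302 in.
Total length L = 26 in; A_we = 0.5302 × 26 = 13.79 in².
F_nw = 0.6 F_EXX = 0.6 × 80 = 48 ksi.
φR_n = 0.75 × 48 × 13.79 = 496.3 kip.

φR_n ≈ 496 kip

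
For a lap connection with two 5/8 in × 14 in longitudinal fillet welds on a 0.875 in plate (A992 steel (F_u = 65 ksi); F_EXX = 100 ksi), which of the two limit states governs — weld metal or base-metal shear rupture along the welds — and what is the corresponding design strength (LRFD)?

φR_n ≈ 557 kips (weld metal governs)

t_e = 0.707 × 0.625 = 0.4419 in; L = 28 in.
Weld metal: φR_n = 0.75 × 0.6 × 100 × 0.4419 × 28 = 556.8 kips.
Base metal (shear rupture): φR_n = 0.75 × 0.6 × 65 × 0.875 × 28 = 716.6 kips.
Governing: weld metal.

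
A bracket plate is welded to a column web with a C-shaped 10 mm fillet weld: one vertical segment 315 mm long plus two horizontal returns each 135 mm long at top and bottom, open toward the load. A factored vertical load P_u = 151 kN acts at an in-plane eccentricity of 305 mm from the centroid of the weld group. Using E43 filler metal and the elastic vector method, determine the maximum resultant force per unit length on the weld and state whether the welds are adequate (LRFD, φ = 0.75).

E43XX → F_EXX = 430 MPa.
Total weld length L_w = 585 mm. Treat welds as unit-width lines.
Centroid: x̄ = 2×135×67.5 / 585 = 31.15 mm from the vertical weld.
Polar moment about centroid: J = I_x + I_y = [315³/12 + 2×135×157.5²] + [315×31.15² + 2(135³/12 + 135×36.35²)] = 10370000 mm³.
Direct shear f_v = P/L_w = 151×10³ / 585 = 258.1 N/mm (vertical).
Torsion M = P·e = 151×10³ × 305 = 46055000 N·mm.
Critical point at (x, y) = (103.8, 157.5) from centroid. f_tx = M·y/J = 699.2 N/mm; f_ty = M·x/J = 461 N/mm.
Resultant f_max = √[f_tx² + (f_v + f_ty)²] = √[699.2² + (258.1 + 461)²] = 1003 N/mm.
Capacity per unit length: φr_n = 0.75 × 0.6 × 430 × (0.707 × 10) = 1368 N/mm.
1003 ≤ 1368 → adequate.

f_max ≈ 1000 N/mm; adequate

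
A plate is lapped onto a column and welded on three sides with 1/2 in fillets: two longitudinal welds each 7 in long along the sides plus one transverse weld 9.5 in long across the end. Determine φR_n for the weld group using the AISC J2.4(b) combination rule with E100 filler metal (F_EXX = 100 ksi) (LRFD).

φR_n ≈ 416 kip

t_e = 0.707 × 0.5 = 0.3535 in.
R_nwl = 0.6 × 100 × 0.3535 × 14 = 296.9 kip (longitudinal, 2 welds).
R_nwt = 0.6 × 100 × 0.3535 × 9.5 = 201.5 kip (transverse, base value).
(i) R_nwl + R_nwt = 498.4 kip; (ii) 0.85 R_nwl + 1.5 R_nwt = 554.6 kip.
R_n = max = 554.6 kip [governs: (ii)]; φR_n = 416 kip.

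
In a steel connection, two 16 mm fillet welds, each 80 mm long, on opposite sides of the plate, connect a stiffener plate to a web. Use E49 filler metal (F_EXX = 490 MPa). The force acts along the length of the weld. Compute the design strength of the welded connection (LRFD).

φR_n ≈ 399 kN

Effective throat t_e = 0.707 × 16 = 11.31 mm.
Total length L = 160 mm; A_we = 11.31 × 160 = 1810 mm².
F_nw = 0.6 F_EXX = 0.6 × 490 = 294 MPa.
φR_n = 0.75 × 294 × 1810 × 10⁻³ = 399.1 kN.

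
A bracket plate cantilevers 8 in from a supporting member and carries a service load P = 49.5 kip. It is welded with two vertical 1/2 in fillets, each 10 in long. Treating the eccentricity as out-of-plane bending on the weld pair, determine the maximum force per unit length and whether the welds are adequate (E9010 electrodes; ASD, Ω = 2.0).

f_max ≈ 12.1 kip/in; NOT adequate

E90XX → F_EXX = 90 ksi.
L_w = 2 × 10 = 20 in; section modulus (unit throat) S = 2 × L²/6 = 33.33 in².
Direct shear f_v = P/L_w = 49.5/20 = 2.475 kip/in.
Moment M = P × e = 49.5 × 8 = 396 kip·in; bending f_b = M/S = 11.88 kip/in.
f_max = √(f_v² + f_b²) = √(2.475² + 11.88²) = 12.14 kip/in.
r_n/Ω = (1/2.0) × 0.6 × 90 × (0.707 × 0.5) = 9.544 kip/in → NOT adequate.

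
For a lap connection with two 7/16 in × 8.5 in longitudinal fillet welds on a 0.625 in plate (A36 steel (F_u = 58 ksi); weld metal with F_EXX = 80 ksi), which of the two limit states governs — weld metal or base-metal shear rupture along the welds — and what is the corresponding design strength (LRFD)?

t_e = 0.707 × 0.4375 = 0.3093 in; L = 17 in.
Weld metal: φR_n = 0.75 × 0.6 × 80 × 0.3093 × 17 = 189.3 kips.
Base metal (shear rupture): φR_n = 0.75 × 0.6 × 58 × 0.625 × 17 = 277.3 kips.
Governing: weld metal.

φR_n ≈ 189 kips (weld metal governs)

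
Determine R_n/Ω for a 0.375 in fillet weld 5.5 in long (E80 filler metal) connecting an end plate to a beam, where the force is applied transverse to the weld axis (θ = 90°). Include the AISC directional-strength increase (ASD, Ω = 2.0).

R_n/Ω ≈ 52.5 kips

E80XX → F_EXX = 80 ksi.
t_e = 0.707 × 0.375 = 0.2651 in; A_we = 0.2651 × 5.5 = 1.458 in².
Directional factor: 1.0 + 0.5 sin^1.5(90°) = 1.5.
F_nw = 0.6 × 80 × 1.5 = 72 ksi.
R_n/Ω = (72 × 1.458) / 2.0 = 52.49 kips.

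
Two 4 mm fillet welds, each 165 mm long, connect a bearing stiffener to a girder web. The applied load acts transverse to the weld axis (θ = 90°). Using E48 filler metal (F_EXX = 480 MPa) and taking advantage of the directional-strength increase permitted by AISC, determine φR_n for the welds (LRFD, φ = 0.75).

φR_n ≈ 302 kN

t_e = 0.707 × 4 = 2.828 mm; A_we = 2.828 × 330 = 933.2 mm².
Directional factor: 1.0 + 0.5 sin^1.5(90°) = 1.5.
F_nw = 0.6 × 480 × 1.5 = 432 MPa.
φR_n = 0.75 × 432 × 933.2 × 10⁻³ = 302.4 kN.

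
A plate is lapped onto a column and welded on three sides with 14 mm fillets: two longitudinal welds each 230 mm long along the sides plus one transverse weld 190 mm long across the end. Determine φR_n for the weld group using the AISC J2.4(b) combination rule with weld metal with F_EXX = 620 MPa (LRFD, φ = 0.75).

φR_n ≈ 1870 kN

t_e = 0.707 × 14 = 9.898 mm.
R_nwl = 0.6 × 620 × 9.898 × 460 × 10⁻³ = 1694 kN (longitudinal, 2 welds).
R_nwt = 0.6 × 620 × 9.898 × 190 × 10⁻³ = 699.6 kN (transverse, base value).
(i) R_nwl + R_nwt = 2393 kN; (ii) 0.85 R_nwl + 1.5 R_nwt = 2489 kN.
R_n = max = 2489 kN [governs: (ii)]; φR_n = 1867 kN.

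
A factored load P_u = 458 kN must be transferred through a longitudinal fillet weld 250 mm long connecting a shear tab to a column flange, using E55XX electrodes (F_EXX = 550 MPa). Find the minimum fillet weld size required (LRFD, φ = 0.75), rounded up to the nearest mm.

w = 11 mm

Total weld length L = 250 mm.
Required throat t_e = P_u / (φ × 0.6 F_EXX × L) = 458 / (0.75 × 0.6 × 550 × 250 × 10⁻³) = 7.402 mm.
Required leg w = t_e / 0.707 = 10.47 mm → use 11 mm.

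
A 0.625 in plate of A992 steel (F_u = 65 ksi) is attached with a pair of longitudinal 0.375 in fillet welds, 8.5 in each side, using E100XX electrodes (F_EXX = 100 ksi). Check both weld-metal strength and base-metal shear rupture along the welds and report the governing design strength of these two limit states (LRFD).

φR_n ≈ 203 kips (weld metal governs)

t_e = 0.707 × 0.375 = 0.2651 in; L = 17 in.
Weld metal: φR_n = 0.75 × 0.6 × 100 × 0.2651 × 17 = 202.8 kips.
Base metal (shear rupture): φR_n = 0.75 × 0.6 × 65 × 0.625 × 17 = 310.8 kips.
Governing: weld metal.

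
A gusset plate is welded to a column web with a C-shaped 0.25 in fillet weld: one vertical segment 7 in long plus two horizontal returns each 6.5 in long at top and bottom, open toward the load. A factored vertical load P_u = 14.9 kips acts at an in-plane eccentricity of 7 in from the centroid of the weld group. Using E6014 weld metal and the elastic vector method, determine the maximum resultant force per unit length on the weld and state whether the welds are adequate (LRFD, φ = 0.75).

f_max ≈ 2.7 kip/in; adequate

E60XX → F_EXX = 60 ksi.
Total weld length L_w = 20 in. Treat welds as unit-width lines.
Centroid: x̄ = 2×6.5×3.25 / 20 = 2.112 in from the vertical weld.
Polar moment about centroid: J = I_x + I_y = [7³/12 + 2×6.5×3.5²] + [7×2.112² + 2(6.5³/12 + 6.5×1.138²)] = 281.7 in³.
Direct shear f_v = P/L_w = 14.9 / 20 = 0.745 kip/in (vertical).
Torsion M = P·e = 14.9 × 7 = 104.3 kip·in.
Critical point at (x, y) = (4.388, 3.5) from centroid. f_tx = M·y/J = 1.296 kip/in; f_ty = M·x/J = 1.625 kip/in.
Resultant f_max = √[f_tx² + (f_v + f_ty)²] = √[1.296² + (0.745 + 1.625)²] = 2.701 kip/in.
Capacity per unit length: φr_n = 0.75 × 0.6 × 60 × (0.707 × 0.25) = 4.772 kip/in.
2.701 ≤ 4.772 → adequate.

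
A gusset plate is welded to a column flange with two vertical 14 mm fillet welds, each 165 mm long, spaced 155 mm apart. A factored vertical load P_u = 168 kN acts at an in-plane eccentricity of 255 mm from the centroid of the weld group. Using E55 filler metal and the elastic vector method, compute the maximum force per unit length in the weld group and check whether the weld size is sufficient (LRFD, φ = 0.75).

f_max ≈ 2160 N/mm; adequate

E55XX → F_EXX = 550 MPa.
Total weld length L_w = 330 mm. Treat welds as unit-width lines.
Polar moment about centroid: J = 2[d³/12 + d(b/2)²] = 2[165³/12 + 165×77.5²] = 2731000 mm³.
Direct shear f_v = P/L_w = 168×10³ / 330 = 509.1 N/mm (vertical).
Torsion M = P·e = 168×10³ × 255 = 42840000 N·mm.
Critical point at (x, y) = (77.5, 82.5) from centroid. f_tx = M·y/J = 1294 N/mm; f_ty = M·x/J = 1216 N/mm.
Resultant f_max = √[f_tx² + (f_v + f_ty)²] = √[1294² + (509.1 + 1216)²] = 2156 N/mm.
Capacity per unit length: φr_n = 0.75 × 0.6 × 550 × (0.707 × 14) = 2450 N/mm.
2156 ≤ 2450 → adequate.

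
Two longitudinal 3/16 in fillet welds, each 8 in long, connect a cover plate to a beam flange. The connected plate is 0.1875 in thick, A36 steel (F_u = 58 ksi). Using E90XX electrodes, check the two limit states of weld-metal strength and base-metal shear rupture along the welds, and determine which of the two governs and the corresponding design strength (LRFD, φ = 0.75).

φR_n ≈ 78.3 kip (base-metal shear rupture governs)

E90XX → F_EXX = 90 ksi.
t_e = 0.707 × 0.1875 = 0.1326 in; L = 16 in.
Weld metal: φR_n = 0.75 × 0.6 × 90 × 0.1326 × 16 = 85.9 kip.
Base metal (shear rupture): φR_n = 0.75 × 0.6 × 58 × 0.1875 × 16 = 78.3 kip.
Governing: base-metal shear rupture.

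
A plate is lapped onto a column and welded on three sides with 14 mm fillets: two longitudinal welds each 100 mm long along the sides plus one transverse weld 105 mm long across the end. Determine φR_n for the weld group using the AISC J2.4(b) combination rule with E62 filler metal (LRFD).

E62XX → F_EXX = 620 MPa.
t_e = 0.707 × 14 = 9.898 mm.
R_nwl = 0.6 × 620 × 9.898 × 200 × 10⁻³ = 736.4 kN (longitudinal, 2 welds).
R_nwt = 0.6 × 620 × 9.898 × 105 × 10⁻³ = 386.6 kN (transverse, base value).
(i) R_nwl + R_nwt = 1123 kN; (ii) 0.85 R_nwl + 1.5 R_nwt = 1206 kN.
R_n = max = 1206 kN [governs: (ii)]; φR_n = 904.4 kN.

φR_n ≈ 904 kN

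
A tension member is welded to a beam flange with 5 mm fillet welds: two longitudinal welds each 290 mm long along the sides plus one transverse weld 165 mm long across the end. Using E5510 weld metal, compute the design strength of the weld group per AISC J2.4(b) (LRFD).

E55XX → F_EXX = 550 MPa.
t_e = 0.707 × 5 = 3.535 mm.
R_nwl = 0.6 × 550 × 3.535 × 580 × 10⁻³ = 676.6 kN (longitudinal, 2 welds).
R_nwt = 0.6 × 550 × 3.535 × 165 × 10⁻³ = 192.5 kN (transverse, base value).
(i) R_nwl + R_nwt = 869.1 kN; (ii) 0.85 R_nwl + 1.5 R_nwt = 863.8 kN.
R_n = max = 869.1 kN [governs: (i)]; φR_n = 651.8 kN.

φR_n ≈ 652 kN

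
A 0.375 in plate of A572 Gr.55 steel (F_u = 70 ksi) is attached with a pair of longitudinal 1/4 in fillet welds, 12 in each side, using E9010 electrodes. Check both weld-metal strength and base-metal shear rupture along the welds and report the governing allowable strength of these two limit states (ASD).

E90XX → F_EXX = 90 ksi.
t_e = 0.707 × 0.25 = 0.1767 in; L = 24 in.
Weld metal: R_n/Ω = (1/2.0) × 0.6 × 90 × 0.1767 × 24 = 114.5 kips.
Base metal (shear rupture): R_n/Ω = (1/2.0) × 0.6 × 70 × 0.375 × 24 = 189 kips.
Governing: weld metal.

R_n/Ω ≈ 115 kips (weld metal governs)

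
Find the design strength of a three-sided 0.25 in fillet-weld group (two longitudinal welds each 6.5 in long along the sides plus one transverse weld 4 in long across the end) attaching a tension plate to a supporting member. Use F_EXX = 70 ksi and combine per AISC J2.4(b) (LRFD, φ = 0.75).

t_e = 0.707 × 0.25 = 0.1767 in.
R_nwl = 0.6 × 70 × 0.1767 × 13 = 96.51 kip (longitudinal, 2 welds).
R_nwt = 0.6 × 70 × 0.1767 × 4 = 29.69 kip (transverse, base value).
(i) R_nwl + R_nwt = 126.2 kip; (ii) 0.85 R_nwl + 1.5 R_nwt = 126.6 kip.
R_n = max = 126.6 kip [governs: (ii)]; φR_n = 94.93 kip.

φR_n ≈ 94.9 kip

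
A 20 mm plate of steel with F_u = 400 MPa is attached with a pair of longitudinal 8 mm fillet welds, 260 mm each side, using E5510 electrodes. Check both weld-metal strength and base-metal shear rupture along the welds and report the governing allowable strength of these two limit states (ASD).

E55XX → F_EXX = 550 MPa.
t_e = 0.707 × 8 = 5.656 mm; L = 520 mm.
Weld metal: R_n/Ω = (1/2.0) × 0.6 × 550 × 5.656 × 520 × 10⁻³ = 485.3 kN.
Base metal (shear rupture): R_n/Ω = (1/2.0) × 0.6 × 400 × 20 × 520 × 10⁻³ = 1248 kN.
Governing: weld metal.

R_n/Ω ≈ 485 kN (weld metal governs)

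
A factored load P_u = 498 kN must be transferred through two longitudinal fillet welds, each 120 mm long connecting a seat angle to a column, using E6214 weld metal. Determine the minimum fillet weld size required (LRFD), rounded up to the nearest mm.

w = 11 mm

E62XX → F_EXX = 620 MPa.
Total weld length L = 240 mm.
Required throat t_e = P_u / (φ × 0.6 F_EXX × L) = 498 / (0.75 × 0.6 × 620 × 240 × 10⁻³) = 7.437 mm.
Required leg w = t_e / 0.707 = 10.52 mm → use 11 mm.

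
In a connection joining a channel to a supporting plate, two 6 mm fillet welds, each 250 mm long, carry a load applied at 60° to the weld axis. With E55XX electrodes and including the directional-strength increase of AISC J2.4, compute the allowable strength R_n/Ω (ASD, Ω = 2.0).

R_n/Ω ≈ 491 kN

E55XX → F_EXX = 550 MPa.
t_e = 0.707 × 6 = 4.242 mm; A_we = 4.242 × 500 = 2121 mm².
Directional factor: 1.0 + 0.5 sin^1.5(60°) = 1.403.
F_nw = 0.6 × 550 × 1.403 = 463 MPa.
R_n/Ω = (463 × 2121) / 2.0 × 10⁻³ = 491 kN.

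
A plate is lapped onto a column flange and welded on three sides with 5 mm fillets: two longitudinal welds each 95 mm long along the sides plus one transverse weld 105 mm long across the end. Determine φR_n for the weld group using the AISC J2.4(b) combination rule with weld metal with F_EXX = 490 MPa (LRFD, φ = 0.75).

φR_n ≈ 249 kN

t_e = 0.707 × 5 = 3.535 mm.
R_nwl = 0.6 × 490 × 3.535 × 190 × 10⁻³ = 197.5 kN (longitudinal, 2 welds).
R_nwt = 0.6 × 490 × 3.535 × 105 × 10⁻³ = 109.1 kN (transverse, base value).
(i) R_nwl + R_nwt = 306.6 kN; (ii) 0.85 R_nwl + 1.5 R_nwt = 331.5 kN.
R_n = max = 331.5 kN [governs: (ii)]; φR_n = 248.7 kN.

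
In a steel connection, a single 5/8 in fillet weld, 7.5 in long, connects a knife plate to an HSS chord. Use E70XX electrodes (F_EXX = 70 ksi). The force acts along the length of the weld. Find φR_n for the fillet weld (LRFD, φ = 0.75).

Effective throat t_e = 0.707 × 0.625 = 0.4419 in.
Total length L = 7.5 in; A_we = 0.4419 × 7.5 = 3.314 in².
F_nw = 0.6 F_EXX = 0.6 × 70 = 42 ksi.
φR_n = 0.75 × 42 × 3.314 = 104.4 kip.

φR_n ≈ 104 kip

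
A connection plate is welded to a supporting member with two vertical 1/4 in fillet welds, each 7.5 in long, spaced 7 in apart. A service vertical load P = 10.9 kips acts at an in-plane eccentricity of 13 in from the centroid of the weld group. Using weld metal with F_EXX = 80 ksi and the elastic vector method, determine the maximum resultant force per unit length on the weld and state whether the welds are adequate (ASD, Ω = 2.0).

f_max ≈ 3.4 kip/in; adequate

Total weld length L_w = 15 in. Treat welds as unit-width lines.
Polar moment about centroid: J = 2[d³/12 + d(b/2)²] = 2[7.5³/12 + 7.5×3.5²] = 254.1 in³.
Direct shear f_v = P/L_w = 10.9 / 15 = 0.7267 kip/in (vertical).
Torsion M = P·e = 10.9 × 13 = 141.7 kip·in.
Critical point at (x, y) = (3.5, 3.75) from centroid. f_tx = M·y/J = 2.092 kip/in; f_ty = M·x/J = 1.952 kip/in.
Resultant f_max = √[f_tx² + (f_v + f_ty)²] = √[2.092² + (0.7267 + 1.952)²] = 3.399 kip/in.
Capacity per unit length: r_n/Ω = (1/2.0) × 0.6 × 80 × (0.707 × 0.25) = 4.242 kip/in.
3.399 ≤ 4.242 → adequate.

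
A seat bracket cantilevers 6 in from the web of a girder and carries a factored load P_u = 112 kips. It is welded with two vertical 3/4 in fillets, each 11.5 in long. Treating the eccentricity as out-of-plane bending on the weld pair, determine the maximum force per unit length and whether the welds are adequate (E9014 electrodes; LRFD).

E90XX → F_EXX = 90 ksi.
L_w = 2 × 11.5 = 23 in; section modulus (unit throat) S = 2 × L²/6 = 44.08 in².
Direct shear f_v = P/L_w = 112/23 = 4.87 kip/in.
Moment M = P × e = 112 × 6 = 672 kip·in; bending f_b = M/S = 15.24 kip/in.
f_max = √(f_v² + f_b²) = √(4.87² + 15.24²) = 16 kip/in.
φr_n = 0.75 × 0.6 × 90 × (0.707 × 0.75) = 21.48 kip/in → adequate.

f_max ≈ 16 kip/in; adequate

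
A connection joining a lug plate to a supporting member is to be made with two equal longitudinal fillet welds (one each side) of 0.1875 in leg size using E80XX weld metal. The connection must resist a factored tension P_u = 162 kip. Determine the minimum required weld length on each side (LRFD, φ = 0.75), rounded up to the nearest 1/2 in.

E80XX → F_EXX = 80 ksi.
Throat t_e = 0.707 × 0.1875 = 0.1326 in.
φr_n = 0.75 × 0.6 × 80 × 0.1326 = 4.772 kip/in.
L_req = P_u / φr_n = 162 / 4.772 = 33.95 in total.
Per side: 33.95 / 2 = 16.97 in.
Round up → use L = 17 in on each side.

L = 17 in on each side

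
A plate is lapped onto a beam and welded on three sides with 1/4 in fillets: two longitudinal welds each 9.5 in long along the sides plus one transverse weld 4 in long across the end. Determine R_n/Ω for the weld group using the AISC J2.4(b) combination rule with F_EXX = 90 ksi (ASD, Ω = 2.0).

R_n/Ω ≈ 110 kips

t_e = 0.707 × 0.25 = 0.1767 in.
R_nwl = 0.6 × 90 × 0.1767 × 19 = 181.3 kips (longitudinal, 2 welds).
R_nwt = 0.6 × 90 × 0.1767 × 4 = 38.18 kips (transverse, base value).
(i) R_nwl + R_nwt = 219.5 kips; (ii) 0.85 R_nwl + 1.5 R_nwt = 211.4 kips.
R_n = max = 219.5 kips [governs: (i)]; R_n/Ω = 109.8 kips.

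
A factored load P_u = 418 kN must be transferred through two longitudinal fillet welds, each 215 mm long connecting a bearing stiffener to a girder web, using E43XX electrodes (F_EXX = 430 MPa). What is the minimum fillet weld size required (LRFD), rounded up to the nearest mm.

w = 8 mm

Total weld length L = 430 mm.
Required throat t_e = P_u / (φ × 0.6 F_EXX × L) = 418 / (0.75 × 0.6 × 430 × 430 × 10⁻³) = 5.024 mm.
Required leg w = t_e / 0.707 = 7.106 mm → use 8 mm.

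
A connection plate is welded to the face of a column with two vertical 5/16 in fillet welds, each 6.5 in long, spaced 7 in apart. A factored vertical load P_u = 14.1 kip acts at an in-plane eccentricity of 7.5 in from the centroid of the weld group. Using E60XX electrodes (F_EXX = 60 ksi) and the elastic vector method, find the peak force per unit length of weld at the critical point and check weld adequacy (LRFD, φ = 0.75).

Total weld length L_w = 13 in. Treat welds as unit-width lines.
Polar moment about centroid: J = 2[d³/12 + d(b/2)²] = 2[6.5³/12 + 6.5×3.5²] = 205 in³.
Direct shear f_v = P/L_w = 14.1 / 13 = 1.085 kip/in (vertical).
Torsion M = P·e = 14.1 × 7.5 = 105.75 kip·in.
Critical point at (x, y) = (3.5, 3.25) from centroid. f_tx = M·y/J = 1.676 kip/in; f_ty = M·x/J = 1.805 kip/in.
Resultant f_max = √[f_tx² + (f_v + f_ty)²] = √[1.676² + (1.085 + 1.805)²] = 3.341 kip/in.
Capacity per unit length: φr_n = 0.75 × 0.6 × 60 × (0.707 × 0.3125) = 5.965 kip/in.
3.341 ≤ 5.965 → adequate.

f_max ≈ 3.34 kip/in; adequate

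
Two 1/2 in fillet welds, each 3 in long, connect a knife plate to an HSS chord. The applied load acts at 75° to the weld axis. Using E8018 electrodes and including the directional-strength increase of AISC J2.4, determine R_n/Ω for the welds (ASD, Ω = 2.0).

E80XX → F_EXX = 80 ksi.
t_e = 0.707 × 0.5 = 0.3535 in; A_we = 0.3535 × 6 = 2.121 in².
Directional factor: 1.0 + 0.5 sin^1.5(75°) = 1.475.
F_nw = 0.6 × 80 × 1.475 = 70.78 ksi.
R_n/Ω = (70.78 × 2.121) / 2.0 = 75.07 kips.

R_n/Ω ≈ 75.1 kips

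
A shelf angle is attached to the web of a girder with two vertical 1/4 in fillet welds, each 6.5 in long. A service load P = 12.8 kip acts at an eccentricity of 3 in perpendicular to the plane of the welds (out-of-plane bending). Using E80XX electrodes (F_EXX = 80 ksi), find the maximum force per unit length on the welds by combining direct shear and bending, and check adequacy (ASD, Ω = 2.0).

f_max ≈ 2.9 kip/in; adequate

L_w = 2 × 6.5 = 13 in; section modulus (unit throat) S = 2 × L²/6 = 14.08 in².
Direct shear f_v = P/L_w = 12.8/13 = 0.9846 kip/in.
Moment M = P × e = 12.8 × 3 = 38.4 kip·in; bending f_b = M/S = 2.727 kip/in.
f_max = √(f_v² + f_b²) = √(0.9846² + 2.727²) = 2.899 kip/in.
r_n/Ω = (1/2.0) × 0.6 × 80 × (0.707 × 0.25) = 4.242 kip/in → adequate.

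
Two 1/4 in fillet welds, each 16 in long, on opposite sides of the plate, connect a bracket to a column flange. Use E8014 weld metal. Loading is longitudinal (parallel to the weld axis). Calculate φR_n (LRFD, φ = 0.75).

E80XX → F_EXX = 80 ksi.
Effective throat t_e = 0.707 × 0.25 = 0.1767 in.
Total length L = 32 in; A_we = 0.1767 × 32 = 5.656 in².
F_nw = 0.6 F_EXX = 0.6 × 80 = 48 ksi.
φR_n = 0.75 × 48 × 5.656 = 203.6 kip.

φR_n ≈ 204 kip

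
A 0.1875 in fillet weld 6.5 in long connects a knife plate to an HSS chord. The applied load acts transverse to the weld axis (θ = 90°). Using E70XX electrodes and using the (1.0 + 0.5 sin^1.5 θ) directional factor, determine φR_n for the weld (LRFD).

φR_n ≈ 40.7 kips

E70XX → F_EXX = 70 ksi.
t_e = 0.707 × 0.1875 = 0.1326 in; A_we = 0.1326 × 6.5 = 0.8617 in².
Directional factor: 1.0 + 0.5 sin^1.5(90°) = 1.5.
F_nw = 0.6 × 70 × 1.5 = 63 ksi.
φR_n = 0.75 × 63 × 0.8617 = 40.71 kips.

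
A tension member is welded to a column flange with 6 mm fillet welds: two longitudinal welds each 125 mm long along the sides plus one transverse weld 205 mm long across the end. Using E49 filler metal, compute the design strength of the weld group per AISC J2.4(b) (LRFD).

φR_n ≈ 486 kN

E49XX → F_EXX = 490 MPa.
t_e = 0.707 × 6 = 4.242 mm.
R_nwl = 0.6 × 490 × 4.242 × 250 × 10⁻³ = 311.8 kN (longitudinal, 2 welds).
R_nwt = 0.6 × 490 × 4.242 × 205 × 10⁻³ = 255.7 kN (transverse, base value).
(i) R_nwl + R_nwt = 567.5 kN; (ii) 0.85 R_nwl + 1.5 R_nwt = 648.5 kN.
R_n = max = 648.5 kN [governs: (ii)]; φR_n = 486.4 kN.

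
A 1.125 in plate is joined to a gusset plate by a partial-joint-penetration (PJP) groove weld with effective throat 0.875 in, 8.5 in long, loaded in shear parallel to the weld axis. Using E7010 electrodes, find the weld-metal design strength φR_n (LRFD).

φR_n ≈ 234 kip

E70XX → F_EXX = 70 ksi.
Effective throat (given) t_e = 0.875 in.
A_we = 0.875 × 8.5 = 7.438 in².
F_nw = 0.6 F_EXX = 42 ksi.
φR_n = 0.75 × 42 × 7.438 = 234.3 kip.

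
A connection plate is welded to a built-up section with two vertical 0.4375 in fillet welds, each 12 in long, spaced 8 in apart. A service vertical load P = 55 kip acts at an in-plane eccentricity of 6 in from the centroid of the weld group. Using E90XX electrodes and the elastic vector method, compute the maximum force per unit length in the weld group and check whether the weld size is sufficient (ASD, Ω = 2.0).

E90XX → F_EXX = 90 ksi.
Total weld length L_w = 24 in. Treat welds as unit-width lines.
Polar moment about centroid: J = 2[d³/12 + d(b/2)²] = 2[12³/12 + 12×4²] = 672 in³.
Direct shear f_v = P/L_w = 55 / 24 = 2.292 kip/in (vertical).
Torsion M = P·e = 55 × 6 = 330 kip·in.
Critical point at (x, y) = (4, 6) from centroid. f_tx = M·y/J = 2.946 kip/in; f_ty = M·x/J = 1.964 kip/in.
Resultant f_max = √[f_tx² + (f_v + f_ty)²] = √[2.946² + (2.292 + 1.964)²] = 5.176 kip/in.
Capacity per unit length: r_n/Ω = (1/2.0) × 0.6 × 90 × (0.707 × 0.4375) = 8.351 kip/in.
5.176 ≤ 8.351 → adequate.

f_max ≈ 5.18 kip/in; adequate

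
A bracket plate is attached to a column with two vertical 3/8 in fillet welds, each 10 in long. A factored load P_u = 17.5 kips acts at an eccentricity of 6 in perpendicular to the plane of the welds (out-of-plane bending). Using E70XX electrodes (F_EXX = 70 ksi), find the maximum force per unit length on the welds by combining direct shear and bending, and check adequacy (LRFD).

f_max ≈ 3.27 kip/in; adequate

L_w = 2 × 10 = 20 in; section modulus (unit throat) S = 2 × L²/6 = 33.33 in².
Direct shear f_v = P/L_w = 17.5/20 = 0.875 kip/in.
Moment M = P × e = 17.5 × 6 = 105 kip·in; bending f_b = M/S = 3.15 kip/in.
f_max = √(f_v² + f_b²) = √(0.875² + 3.15²) = 3.269 kip/in.
φr_n = 0.75 × 0.6 × 70 × (0.707 × 0.375) = 8.351 kip/in → adequate.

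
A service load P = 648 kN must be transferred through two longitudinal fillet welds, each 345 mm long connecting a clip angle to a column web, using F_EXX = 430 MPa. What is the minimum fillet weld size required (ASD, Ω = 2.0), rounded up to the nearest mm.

w = 11 mm

Total weld length L = 690 mm.
Required throat t_e = P × Ω / (0.6 F_EXX × L) = 648 × 2.0 / (0.6 × 430 × 690 × 10⁻³) = 7.28 mm.
Required leg w = t_e / 0.707 = 10.3 mm → use 11 mm.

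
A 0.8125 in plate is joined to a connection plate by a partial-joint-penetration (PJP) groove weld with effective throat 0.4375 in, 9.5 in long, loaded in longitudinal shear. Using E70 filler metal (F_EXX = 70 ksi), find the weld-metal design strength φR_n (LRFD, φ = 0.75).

φR_n ≈ 131 kip

Effective throat (given) t_e = 0.4375 in.
A_we = 0.4375 × 9.5 = 4.156 in².
F_nw = 0.6 F_EXX = 42 ksi.
φR_n = 0.75 × 42 × 4.156 = 130.9 kip.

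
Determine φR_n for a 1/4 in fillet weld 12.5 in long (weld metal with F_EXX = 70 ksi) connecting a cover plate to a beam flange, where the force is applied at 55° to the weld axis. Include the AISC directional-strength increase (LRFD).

t_e = 0.707 × 0.25 = 0.1767 in; A_we = 0.1767 × 12.5 = 2.209 in².
Directional factor: 1.0 + 0.5 sin^1.5(55°) = 1.371.
F_nw = 0.6 × 70 × 1.371 = 57.57 ksi.
φR_n = 0.75 × 57.57 × 2.209 = 95.39 kips.

φR_n ≈ 95.4 kips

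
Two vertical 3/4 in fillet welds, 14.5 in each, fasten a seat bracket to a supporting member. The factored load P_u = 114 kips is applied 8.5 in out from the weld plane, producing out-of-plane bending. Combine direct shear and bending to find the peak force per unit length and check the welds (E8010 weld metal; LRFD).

E80XX → F_EXX = 80 ksi.
L_w = 2 × 14.5 = 29 in; section modulus (unit throat) S = 2 × L²/6 = 70.08 in².
Direct shear f_v = P/L_w = 114/29 = 3.931 kip/in.
Moment M = P × e = 114 × 8.5 = 969 kip·in; bending f_b = M/S = 13.83 kip/in.
f_max = √(f_v² + f_b²) = √(3.931² + 13.83²) = 14.37 kip/in.
φr_n = 0.75 × 0.6 × 80 × (0.707 × 0.75) = 19.09 kip/in → adequate.

f_max ≈ 14.4 kip/in; adequate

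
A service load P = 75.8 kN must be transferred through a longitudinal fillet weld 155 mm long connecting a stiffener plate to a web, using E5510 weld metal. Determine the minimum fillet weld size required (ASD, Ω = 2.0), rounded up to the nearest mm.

w = 5 mm

E55XX → F_EXX = 550 MPa.
Total weld length L = 155 mm.
Required throat t_e = P × Ω / (0.6 F_EXX × L) = 75.8 × 2.0 / (0.6 × 550 × 155 × 10⁻³) = 2.964 mm.
Required leg w = t_e / 0.707 = 4.192 mm → use 5 mm.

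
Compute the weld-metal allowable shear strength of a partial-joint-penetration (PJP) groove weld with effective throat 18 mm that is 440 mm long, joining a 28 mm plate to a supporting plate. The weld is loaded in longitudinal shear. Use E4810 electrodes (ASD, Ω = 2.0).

R_n/Ω ≈ 1140 kN

E48XX → F_EXX = 480 MPa.
Effective throat (given) t_e = 18 mm.
A_we = 18 × 440 = 7920 mm².
F_nw = 0.6 F_EXX = 288 MPa.
R_n/Ω = (288 × 7920) / 2.0 × 10⁻³ = 1140 kN.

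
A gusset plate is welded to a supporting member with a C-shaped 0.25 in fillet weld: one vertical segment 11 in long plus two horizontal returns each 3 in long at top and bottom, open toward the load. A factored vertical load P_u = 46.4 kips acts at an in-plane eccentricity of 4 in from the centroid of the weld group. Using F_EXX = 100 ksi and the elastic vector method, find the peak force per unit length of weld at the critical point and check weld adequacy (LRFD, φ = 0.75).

f_max ≈ 5.39 kip/in; adequate

Total weld length L_w = 17 in. Treat welds as unit-width lines.
Centroid: x̄ = 2×3×1.5 / 17 = 0.5294 in from the vertical weld.
Polar moment about centroid: J = I_x + I_y = [11³/12 + 2×3×5.5²] + [11×0.5294² + 2(3³/12 + 3×0.9706²)] = 305.7 in³.
Direct shear f_v = P/L_w = 46.4 / 17 = 2.729 kip/in (vertical).
Torsion M = P·e = 46.4 × 4 = 185.6 kip·in.
Critical point at (x, y) = (2.471, 5.5) from centroid. f_tx = M·y/J = 3.34 kip/in; f_ty = M·x/J = 1.5 kip/in.
Resultant f_max = √[f_tx² + (f_v + f_ty)²] = √[3.34² + (2.729 + 1.5)²] = 5.389 kip/in.
Capacity per unit length: φr_n = 0.75 × 0.6 × 100 × (0.707 × 0.25) = 7.954 kip/in.
5.389 ≤ 7.954 → adequate.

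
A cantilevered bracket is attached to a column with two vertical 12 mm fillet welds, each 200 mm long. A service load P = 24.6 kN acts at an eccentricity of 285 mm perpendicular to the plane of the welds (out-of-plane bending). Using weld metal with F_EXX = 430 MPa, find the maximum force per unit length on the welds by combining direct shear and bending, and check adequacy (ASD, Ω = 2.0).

L_w = 2 × 200 = 400 mm; section modulus (unit throat) S = 2 × L²/6 = 13330 mm².
Direct shear f_v = P/L_w = 24.6×10³/400 = 61.5 N/mm.
Moment M = P × e = 24.6×10³ × 285 = 7011000 N·mm; bending f_b = M/S = 525.8 N/mm.
f_max = √(f_v² + f_b²) = √(61.5² + 525.8²) = 529.4 N/mm.
r_n/Ω = (1/2.0) × 0.6 × 430 × (0.707 × 12) = 1094 N/mm → adequate.

f_max ≈ 529 N/mm; adequate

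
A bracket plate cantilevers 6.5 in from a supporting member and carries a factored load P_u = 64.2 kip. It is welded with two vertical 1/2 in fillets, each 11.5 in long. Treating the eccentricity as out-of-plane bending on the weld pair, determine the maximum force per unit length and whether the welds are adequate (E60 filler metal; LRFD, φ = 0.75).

E60XX → F_EXX = 60 ksi.
L_w = 2 × 11.5 = 23 in; section modulus (unit throat) S = 2 × L²/6 = 44.08 in².
Direct shear f_v = P/L_w = 64.2/23 = 2.791 kip/in.
Moment M = P × e = 64.2 × 6.5 = 417.3 kip·in; bending f_b = M/S = 9.466 kip/in.
f_max = √(f_v² + f_b²) = √(2.791² + 9.466²) = 9.869 kip/in.
φr_n = 0.75 × 0.6 × 60 × (0.707 × 0.5) = 9.544 kip/in → NOT adequate.

f_max ≈ 9.87 kip/in; NOT adequate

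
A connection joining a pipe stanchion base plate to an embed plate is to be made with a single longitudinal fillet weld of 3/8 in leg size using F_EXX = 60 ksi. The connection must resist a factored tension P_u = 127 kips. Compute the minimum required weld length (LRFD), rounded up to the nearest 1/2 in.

L = 18 in

Throat t_e = 0.707 × 0.375 = 0.2651 in.
φr_n = 0.75 × 0.6 × 60 × 0.2651 = 7.158 kips/in.
L_req = P_u / φr_n = 127 / 7.158 = 17.74 in total.
Round up → use L = 18 in.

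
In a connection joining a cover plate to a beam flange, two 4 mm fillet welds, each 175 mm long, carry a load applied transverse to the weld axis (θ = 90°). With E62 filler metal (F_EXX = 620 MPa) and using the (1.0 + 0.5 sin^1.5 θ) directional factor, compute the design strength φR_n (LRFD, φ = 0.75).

φR_n ≈ 414 kN

t_e = 0.707 × 4 = 2.828 mm; A_we = 2.828 × 350 = 989.8 mm².
Directional factor: 1.0 + 0.5 sin^1.5(90°) = 1.5.
F_nw = 0.6 × 620 × 1.5 = 558 MPa.
φR_n = 0.75 × 558 × 989.8 × 10⁻³ = 414.2 kN.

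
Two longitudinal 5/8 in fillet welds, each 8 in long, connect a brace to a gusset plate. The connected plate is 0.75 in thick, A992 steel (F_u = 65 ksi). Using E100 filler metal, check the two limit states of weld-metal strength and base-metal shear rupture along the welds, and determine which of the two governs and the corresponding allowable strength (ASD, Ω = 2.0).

E100XX → F_EXX = 100 ksi.
t_e = 0.707 × 0.625 = 0.4419 in; L = 16 in.
Weld metal: R_n/Ω = (1/2.0) × 0.6 × 100 × 0.4419 × 16 = 212.1 kips.
Base metal (shear rupture): R_n/Ω = (1/2.0) × 0.6 × 65 × 0.75 × 16 = 234 kips.
Governing: weld metal.

R_n/Ω ≈ 212 kips (weld metal governs)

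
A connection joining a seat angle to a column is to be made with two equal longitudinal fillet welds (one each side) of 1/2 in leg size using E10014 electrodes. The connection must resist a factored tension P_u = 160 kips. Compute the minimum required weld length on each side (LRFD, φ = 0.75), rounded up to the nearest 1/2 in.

E100XX → F_EXX = 100 ksi.
Throat t_e = 0.707 × 0.5 = 0.3535 in.
φr_n = 0.75 × 0.6 × 100 × 0.3535 = 15.91 kips/in.
L_req = P_u / φr_n = 160 / 15.91 = 10.06 in total.
Per side: 10.06 / 2 = 5.029 in.
Round up → use L = 5.5 in on each side.

L = 5.5 in on each side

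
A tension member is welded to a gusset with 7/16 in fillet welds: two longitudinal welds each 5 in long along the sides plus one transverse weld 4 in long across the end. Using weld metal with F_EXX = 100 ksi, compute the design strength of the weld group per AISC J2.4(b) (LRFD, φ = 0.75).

φR_n ≈ 202 kip

t_e = 0.707 × 0.4375 = 0.3093 in.
R_nwl = 0.6 × 100 × 0.3093 × 10 = 185.6 kip (longitudinal, 2 welds).
R_nwt = 0.6 × 100 × 0.3093 × 4 = 74.23 kip (transverse, base value).
(i) R_nwl + R_nwt = 259.8 kip; (ii) 0.85 R_nwl + 1.5 R_nwt = 269.1 kip.
R_n = max = 269.1 kip [governs: (ii)]; φR_n = 201.8 kip.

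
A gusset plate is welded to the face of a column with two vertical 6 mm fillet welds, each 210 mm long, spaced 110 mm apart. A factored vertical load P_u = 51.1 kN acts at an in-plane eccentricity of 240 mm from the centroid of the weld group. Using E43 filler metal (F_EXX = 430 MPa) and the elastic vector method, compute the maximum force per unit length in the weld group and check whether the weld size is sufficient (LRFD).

f_max ≈ 583 N/mm; adequate

Total weld length L_w = 420 mm. Treat welds as unit-width lines.
Polar moment about centroid: J = 2[d³/12 + d(b/2)²] = 2[210³/12 + 210×55²] = 2814000 mm³.
Direct shear f_v = P/L_w = 51.1×10³ / 420 = 121.7 N/mm (vertical).
Torsion M = P·e = 51.1×10³ × 240 = 12264000 N·mm.
Critical point at (x, y) = (55, 105) from centroid. f_tx = M·y/J = 457.6 N/mm; f_ty = M·x/J = 239.7 N/mm.
Resultant f_max = √[f_tx² + (f_v + f_ty)²] = √[457.6² + (121.7 + 239.7)²] = 583.1 N/mm.
Capacity per unit length: φr_n = 0.75 × 0.6 × 430 × (0.707 × 6) = 820.8 N/mm.
583.1 ≤ 820.8 → adequate.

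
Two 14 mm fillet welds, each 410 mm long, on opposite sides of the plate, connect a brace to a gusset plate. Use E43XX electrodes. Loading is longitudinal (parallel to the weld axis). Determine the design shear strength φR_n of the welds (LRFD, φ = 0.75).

E43XX → F_EXX = 430 MPa.
Effective throat t_e = 0.707 × 14 = 9.898 mm.
Total length L = 820 mm; A_we = 9.898 × 820 = 8116 mm².
F_nw = 0.6 F_EXX = 0.6 × 430 = 258 MPa.
φR_n = 0.75 × 258 × 8116 × 10⁻³ = 1571 kN.

φR_n ≈ 1570 kN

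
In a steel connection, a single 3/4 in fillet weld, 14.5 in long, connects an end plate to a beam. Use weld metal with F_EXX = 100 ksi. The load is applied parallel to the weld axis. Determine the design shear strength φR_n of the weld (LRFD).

φR_n ≈ 346 kips

Effective throat t_e = 0.707 × 0.75 = 0.5302 in.
Total length L = 14.5 in; A_we = 0.5302 × 14.5 = 7.689 in².
F_nw = 0.6 F_EXX = 0.6 × 100 = 60 ksi.
φR_n = 0.75 × 60 × 7.689 = 346 kips.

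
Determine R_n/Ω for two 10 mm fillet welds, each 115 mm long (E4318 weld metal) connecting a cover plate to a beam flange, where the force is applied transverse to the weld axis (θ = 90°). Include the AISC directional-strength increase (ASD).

R_n/Ω ≈ 315 kN

E43XX → F_EXX = 430 MPa.
t_e = 0.707 × 10 = 7.07 mm; A_we = 7.07 × 230 = 1626 mm².
Directional factor: 1.0 + 0.5 sin^1.5(90°) = 1.5.
F_nw = 0.6 × 430 × 1.5 = 387 MPa.
R_n/Ω = (387 × 1626) / 2.0 × 10⁻³ = 314.7 kN.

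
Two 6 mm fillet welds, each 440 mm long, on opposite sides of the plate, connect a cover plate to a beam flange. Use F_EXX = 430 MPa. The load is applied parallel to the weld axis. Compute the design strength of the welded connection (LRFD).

φR_n ≈ 722 kN

Effective throat t_e = 0.707 × 6 = 4.242 mm.
Total length L = 880 mm; A_we = 4.242 × 880 = 3733 mm².
F_nw = 0.6 F_EXX = 0.6 × 430 = 258 MPa.
φR_n = 0.75 × 258 × 3733 × 10⁻³ = 722.3 kN.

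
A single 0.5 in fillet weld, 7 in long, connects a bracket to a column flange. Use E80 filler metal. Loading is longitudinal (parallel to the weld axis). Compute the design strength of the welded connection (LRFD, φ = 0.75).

E80XX → F_EXX = 80 ksi.
Effective throat t_e = 0.707 × 0.5 = 0.3535 in.
Total length L = 7 in; A_we = 0.3535 × 7 = 2.474 in².
F_nw = 0.6 F_EXX = 0.6 × 80 = 48 ksi.
φR_n = 0.75 × 48 × 2.474 = 89.08 kip.

φR_n ≈ 89.1 kip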